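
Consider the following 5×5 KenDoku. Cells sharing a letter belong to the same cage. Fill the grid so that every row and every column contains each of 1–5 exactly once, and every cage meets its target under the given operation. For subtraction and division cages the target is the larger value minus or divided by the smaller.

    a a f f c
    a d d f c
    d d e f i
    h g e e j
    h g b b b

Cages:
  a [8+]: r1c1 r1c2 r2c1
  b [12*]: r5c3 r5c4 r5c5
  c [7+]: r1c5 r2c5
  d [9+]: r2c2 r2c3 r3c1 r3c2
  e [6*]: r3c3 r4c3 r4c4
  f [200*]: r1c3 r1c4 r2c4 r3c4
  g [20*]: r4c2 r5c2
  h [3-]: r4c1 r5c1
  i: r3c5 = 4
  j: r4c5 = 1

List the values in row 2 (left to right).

Cage f needs product 200; hence r1c3 = 5.
Cage i is given, which forces r3c5 = 4.
J is a freebie, so r4c5 = 1.
1 is placed in column 5, leaving r5c5 = 3.
Column 5 already has 3; hence r1c5 = 2.
Cage c's pair has sum 7, leaving r2c5 = 5.
Cage e has product 6, leaving r3c3 = 1.
1 is placed in column 3, which forces r5c3 = 4.
Row 5 already has 4; hence r5c4 = 1.
2 is placed in row 1, which forces r1c4 = 4.
Cage d has sum 9, so r2c2 = 1.
Cage d needs sum 9; hence r2c3 = 3.
The 4 cells of cage f must have product 200; hence r2c4 = 2.
Cage f has product 200; hence r3c4 = 5.
Cage g's pair has product 20, which forces r4c2 = 4.
Column 3 already has 3, which forces r4c3 = 2.
Column 4 already has 2, which forces r4c4 = 3.
Row 5 already has 4; hence r5c2 = 5.
Cage a has sum 8, which forces r1c1 = 1.
1 is placed in column 2, so r1c2 = 3.
3 is placed in row 2; hence r2c1 = 4.
3 is placed in column 2, which forces r3c2 = 2.
Row 4 now contains 2, leaving r4c1 = 5.
Row 5 already has 5, so r5c1 = 2.
Row 3 now contains 2, leaving r3c1 = 3.
Completed grid: 1 3 5 4 2 / 4 1 3 2 5 / 3 2 1 5 4 / 5 4 2 3 1 / 2 5 4 1 3.

4 1 3 2 5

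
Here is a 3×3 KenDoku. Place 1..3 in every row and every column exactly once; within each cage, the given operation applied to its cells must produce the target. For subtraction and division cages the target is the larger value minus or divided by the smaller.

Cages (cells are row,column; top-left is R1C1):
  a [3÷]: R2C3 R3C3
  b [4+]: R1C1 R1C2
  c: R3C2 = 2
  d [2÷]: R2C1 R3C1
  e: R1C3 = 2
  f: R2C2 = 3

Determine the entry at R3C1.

1

Cage e is a single given cell, which forces R1C3 = 2.
Cage f is a single given cell, which forces R2C2 = 3.
Row 2 already has 3, leaving R2C3 = 1.
C is a freebie, leaving R3C2 = 2.
1 is placed in column 3; hence R3C3 = 3.
The two cells of cage b must have sum 4, which forces R1C1 = 3.
Column 2 already has 3; hence R1C2 = 1.
1 is placed in row 2, so R2C1 = 2.
2 is placed in row 3, leaving R3C1 = 1.
Filled in: 3 1 2 / 2 3 1 / 1 2 3.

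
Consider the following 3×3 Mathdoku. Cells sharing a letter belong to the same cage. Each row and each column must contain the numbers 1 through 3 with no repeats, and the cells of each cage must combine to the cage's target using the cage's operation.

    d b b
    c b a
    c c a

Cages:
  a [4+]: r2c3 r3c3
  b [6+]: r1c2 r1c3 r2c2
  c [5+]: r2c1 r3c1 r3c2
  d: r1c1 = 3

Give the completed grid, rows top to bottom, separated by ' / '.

D is a freebie, so r1c1 = 3.
Column 1 now contains 3, so r3c1 = 1.
Row 3 already has 1, leaving r3c2 = 2.
Row 3 already has 1, leaving r3c3 = 3.
Column 2 already has 2; hence r1c2 = 1.
Cage b has sum 6; hence r1c3 = 2.
Column 1 already has 1, which forces r2c1 = 2.
The 3 cells of cage b must have sum 6, which forces r2c2 = 3.
Column 3 now contains 3; hence r2c3 = 1.

3 1 2 / 2 3 1 / 1 2 3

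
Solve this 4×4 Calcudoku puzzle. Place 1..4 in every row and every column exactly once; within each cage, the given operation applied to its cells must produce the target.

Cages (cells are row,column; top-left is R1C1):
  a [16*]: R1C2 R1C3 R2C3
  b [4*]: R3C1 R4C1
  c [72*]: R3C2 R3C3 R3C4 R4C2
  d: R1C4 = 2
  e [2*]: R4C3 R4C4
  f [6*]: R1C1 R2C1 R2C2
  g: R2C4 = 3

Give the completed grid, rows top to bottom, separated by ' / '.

3 4 1 2 / 2 1 4 3 / 1 2 3 4 / 4 3 2 1

D is a freebie, so R1C4 = 2.
Cage g is a single given cell, which forces R2C4 = 3.
3 is placed in column 4; hence R3C4 = 4.
The 4 cells of cage c must have product 72, so R4C2 = 3.
Column 4 already has 2; hence R4C4 = 1.
Cage f has product 6, so R1C1 = 3.
Row 1 now contains 2, which forces R1C2 = 4.
Cage a needs product 16; hence R1C3 = 1.
Cage a needs product 16, so R2C3 = 4.
Row 3 already has 4; hence R3C1 = 1.
Row 3 already has 4, which forces R3C2 = 2.
Cage c has product 72, leaving R3C3 = 3.
Row 4 already has 1, so R4C1 = 4.
Row 4 already has 1, which forces R4C3 = 2.
Column 1 already has 1, so R2C1 = 2.
Column 2 already has 2; hence R2C2 = 1.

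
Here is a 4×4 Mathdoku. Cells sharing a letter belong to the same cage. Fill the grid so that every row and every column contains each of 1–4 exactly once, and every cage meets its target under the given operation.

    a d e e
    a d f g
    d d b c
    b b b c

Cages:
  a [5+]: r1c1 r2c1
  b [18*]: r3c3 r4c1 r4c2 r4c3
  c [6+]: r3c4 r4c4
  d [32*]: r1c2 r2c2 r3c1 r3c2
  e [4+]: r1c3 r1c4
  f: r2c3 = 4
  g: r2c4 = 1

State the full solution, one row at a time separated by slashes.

2 4 1 3 / 3 2 4 1 / 4 1 3 2 / 1 3 2 4

F is a freebie, which forces r2c3 = 4.
Cage g is given, so r2c4 = 1.
Cage d needs product 32, leaving r3c1 = 4.
Cage b needs product 18, leaving r3c3 = 3.
4 is placed in row 3, leaving r3c4 = 2.
2 is placed in column 4; hence r4c4 = 4.
The 4 cells of cage d must have product 32, so r1c2 = 4.
Column 3 already has 3, leaving r1c3 = 1.
1 is placed in column 4; hence r1c4 = 3.
Row 2 now contains 1; hence r2c2 = 2.
Row 3 now contains 2, so r3c2 = 1.
Column 2 now contains 1, leaving r4c2 = 3.
1 is placed in column 3, which forces r4c3 = 2.
Row 1 already has 3, leaving r1c1 = 2.
Row 2 now contains 2, which forces r2c1 = 3.
2 is placed in row 4, which forces r4c1 = 1.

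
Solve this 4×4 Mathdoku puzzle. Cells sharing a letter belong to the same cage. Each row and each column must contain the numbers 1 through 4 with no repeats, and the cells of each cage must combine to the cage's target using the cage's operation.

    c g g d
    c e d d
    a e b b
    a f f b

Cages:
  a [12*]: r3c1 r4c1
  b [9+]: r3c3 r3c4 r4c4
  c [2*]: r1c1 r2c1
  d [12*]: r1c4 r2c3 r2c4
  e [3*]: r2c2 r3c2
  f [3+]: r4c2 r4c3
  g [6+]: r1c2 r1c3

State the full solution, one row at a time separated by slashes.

1 4 2 3 / 2 3 4 1 / 4 1 3 2 / 3 2 1 4

In row 1, 3 can only go at r1c4, so r1c4 = 3.
In row 1, 1 can only go at r1c1, so r1c1 = 1.
Column 1 now contains 1; hence r2c1 = 2.
The only place for 3 in row 2 is r2c2.
Column 2 already has 3, so r3c2 = 1.
Column 2 now contains 1, leaving r4c2 = 2.
Row 4 now contains 2, so r4c3 = 1.
Row 4 now contains 2; hence r4c4 = 4.
Column 2 now contains 2, leaving r1c2 = 4.
Cage g needs two cells with sum 6, so r1c3 = 2.
1 is placed in column 3, which forces r2c3 = 4.
Column 4 now contains 4; hence r2c4 = 1.
Cage a needs two cells with product 12, so r3c1 = 4.
The 3 cells of cage b must have sum 9, which forces r3c3 = 3.
Column 4 now contains 4, which forces r3c4 = 2.
Row 4 already has 4, which forces r4c1 = 3.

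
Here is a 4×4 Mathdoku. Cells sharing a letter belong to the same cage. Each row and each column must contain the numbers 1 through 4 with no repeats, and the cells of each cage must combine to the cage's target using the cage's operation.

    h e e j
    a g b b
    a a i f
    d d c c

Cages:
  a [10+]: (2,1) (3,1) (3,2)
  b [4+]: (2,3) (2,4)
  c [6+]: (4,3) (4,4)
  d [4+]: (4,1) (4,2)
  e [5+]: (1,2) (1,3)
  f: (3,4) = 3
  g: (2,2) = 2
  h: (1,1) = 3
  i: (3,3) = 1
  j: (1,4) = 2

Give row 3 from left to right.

Cage h is a single given cell, which forces (1,1) = 3.
J is a freebie, leaving (1,4) = 2.
Column 1 already has 3, so (2,1) = 4.
Cage g is a single given cell, so (2,2) = 2.
Column 1 now contains 4; hence (3,1) = 2.
Cage i is a single given cell, so (3,3) = 1.
Cage f is given, leaving (3,4) = 3.
Column 1 already has 3, so (4,1) = 1.
Row 4 already has 1, so (4,2) = 3.
2 is placed in column 4, so (4,4) = 4.
Cage e needs two cells with sum 5, which forces (1,2) = 1.
1 is placed in column 3, so (1,3) = 4.
1 is placed in column 3, which forces (2,3) = 3.
Column 4 already has 3, so (2,4) = 1.
3 is placed in row 3, leaving (3,2) = 4.
4 is placed in row 4, so (4,3) = 2.
Completed grid: 3 1 4 2 / 4 2 3 1 / 2 4 1 3 / 1 3 2 4.

2 4 1 3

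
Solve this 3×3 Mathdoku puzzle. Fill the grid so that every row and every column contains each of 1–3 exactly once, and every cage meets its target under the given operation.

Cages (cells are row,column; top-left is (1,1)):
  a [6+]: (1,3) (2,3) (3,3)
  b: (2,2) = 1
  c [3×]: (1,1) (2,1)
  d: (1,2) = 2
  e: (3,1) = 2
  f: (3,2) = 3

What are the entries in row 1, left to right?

1 2 3

Cage d is a single given cell; hence (1,2) = 2.
Cage b is given, so (2,2) = 1.
Cage e is given, which forces (3,1) = 2.
F is a freebie, which forces (3,2) = 3.
Row 3 already has 3, so (3,3) = 1.
Cage c needs two cells with product 3, which forces (1,1) = 1.
1 is placed in column 3, leaving (1,3) = 3.
1 is placed in row 2, leaving (2,1) = 3.
The 3 cells of cage a must have sum 6; hence (2,3) = 2.
Filled in: 1 2 3 / 3 1 2 / 2 3 1.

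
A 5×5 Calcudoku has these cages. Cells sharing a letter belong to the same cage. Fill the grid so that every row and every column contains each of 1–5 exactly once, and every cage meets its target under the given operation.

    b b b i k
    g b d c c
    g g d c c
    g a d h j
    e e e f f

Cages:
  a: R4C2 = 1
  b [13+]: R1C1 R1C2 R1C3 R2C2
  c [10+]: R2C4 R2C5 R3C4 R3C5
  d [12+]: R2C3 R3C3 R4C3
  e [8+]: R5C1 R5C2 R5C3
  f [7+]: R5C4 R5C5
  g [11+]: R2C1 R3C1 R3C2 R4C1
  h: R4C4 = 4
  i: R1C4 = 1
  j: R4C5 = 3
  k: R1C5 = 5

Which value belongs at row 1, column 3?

2

I is a freebie, which forces R1C4 = 1.
K is a freebie, which forces R1C5 = 5.
Cage a is a single given cell, leaving R4C2 = 1.
H is a freebie, leaving R4C4 = 4.
Cage j is a single given cell, leaving R4C5 = 3.
Cage b has sum 13; hence R2C2 = 4.
4 is placed in row 2, so R2C3 = 3.
3 is placed in column 3, so R3C3 = 4.
Row 4 now contains 3, so R4C3 = 5.
Cage b needs sum 13, which forces R1C1 = 4.
The 4 cells of cage b must have sum 13; hence R1C2 = 3.
4 is placed in column 3, which forces R1C3 = 2.
Column 2 now contains 3, so R3C2 = 5.
Row 3 already has 5, which forces R3C4 = 2.
2 is placed in row 3, which forces R3C5 = 1.
Row 4 now contains 5, which forces R4C1 = 2.
5 is placed in column 2, leaving R5C2 = 2.
Column 3 now contains 2; hence R5C3 = 1.
Row 5 already has 2, leaving R5C5 = 4.
The 4 cells of cage g must have sum 11, which forces R2C1 = 1.
Column 4 already has 2, so R2C4 = 5.
Column 5 already has 1, which forces R2C5 = 2.
1 is placed in row 3, so R3C1 = 3.
Row 5 now contains 1, leaving R5C1 = 5.
Cage f needs two cells with sum 7, which forces R5C4 = 3.
Completed grid: 4 3 2 1 5 / 1 4 3 5 2 / 3 5 4 2 1 / 2 1 5 4 3 / 5 2 1 3 4.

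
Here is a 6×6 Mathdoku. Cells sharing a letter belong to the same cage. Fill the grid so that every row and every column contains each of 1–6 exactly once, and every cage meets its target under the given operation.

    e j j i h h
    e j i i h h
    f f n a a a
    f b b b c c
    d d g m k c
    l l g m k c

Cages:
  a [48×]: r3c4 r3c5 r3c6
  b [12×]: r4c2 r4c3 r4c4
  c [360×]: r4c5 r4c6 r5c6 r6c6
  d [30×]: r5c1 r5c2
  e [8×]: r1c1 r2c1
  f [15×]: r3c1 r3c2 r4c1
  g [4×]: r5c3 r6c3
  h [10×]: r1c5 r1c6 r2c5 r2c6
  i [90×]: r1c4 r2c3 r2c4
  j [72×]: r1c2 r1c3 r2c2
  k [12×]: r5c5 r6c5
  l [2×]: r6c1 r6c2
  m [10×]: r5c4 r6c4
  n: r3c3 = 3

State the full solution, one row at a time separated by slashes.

Cage n is given; hence r3c3 = 3.
Cage f needs product 15, leaving r4c1 = 3.
Row 5 needs a 1, and only r5c3 is open for it.
Column 3 already has 1; hence r6c3 = 4.
Column 3 now contains 4; hence r1c3 = 6.
6 is placed in column 3; hence r2c3 = 5.
6 is placed in column 3; hence r4c3 = 2.
The 3 cells of cage i must have product 90; hence r1c4 = 3.
Cage i has product 90, so r2c4 = 6.
Column 4 now contains 6, so r4c4 = 1.
The 3 cells of cage j must have product 72; hence r1c2 = 4.
Cage j needs product 72, leaving r2c2 = 3.
Row 4 now contains 1; hence r4c2 = 6.
Column 2 now contains 6, which forces r5c2 = 5.
Row 5 now contains 5, so r5c4 = 2.
2 is placed in column 4; hence r6c4 = 5.
Row 1 already has 4, leaving r1c1 = 2.
Cage e needs two cells with product 8, so r2c1 = 4.
The 3 cells of cage f must have product 15; hence r3c1 = 5.
Column 2 already has 5, which forces r3c2 = 1.
2 is placed in column 4, so r3c4 = 4.
Row 5 now contains 5; hence r5c1 = 6.
6 is placed in row 5, leaving r5c5 = 4.
6 is placed in row 5; hence r5c6 = 3.
2 is placed in column 1, leaving r6c1 = 1.
Column 2 already has 1, which forces r6c2 = 2.
2 is placed in row 6; hence r6c5 = 3.
3 is placed in column 6, which forces r6c6 = 6.
The 3 cells of cage a must have product 48, which forces r3c5 = 6.
Column 6 already has 6, so r3c6 = 2.
4 is placed in column 5, leaving r4c5 = 5.
Cage c has product 360, which forces r4c6 = 4.
Column 5 now contains 5, which forces r1c5 = 1.
Cage h needs product 10, which forces r1c6 = 5.
Cage h needs product 10; hence r2c5 = 2.
Column 6 already has 2, so r2c6 = 1.

2 4 6 3 1 5 / 4 3 5 6 2 1 / 5 1 3 4 6 2 / 3 6 2 1 5 4 / 6 5 1 2 4 3 / 1 2 4 5 3 6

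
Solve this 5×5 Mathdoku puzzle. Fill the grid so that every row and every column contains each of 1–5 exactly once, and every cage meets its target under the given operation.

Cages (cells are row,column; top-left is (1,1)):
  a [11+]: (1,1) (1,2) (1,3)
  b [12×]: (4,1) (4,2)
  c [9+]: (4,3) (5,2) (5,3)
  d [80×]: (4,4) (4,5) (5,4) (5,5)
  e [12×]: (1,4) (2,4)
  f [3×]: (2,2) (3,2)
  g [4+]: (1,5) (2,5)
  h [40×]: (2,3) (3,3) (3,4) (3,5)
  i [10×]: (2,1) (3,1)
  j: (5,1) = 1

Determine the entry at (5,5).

Cage j is a single given cell; hence (5,1) = 1.
Row 1 needs a 1, and only (1,5) is open for it.
1 is placed in column 5, leaving (2,5) = 3.
Cage e's pair has product 12, leaving (1,4) = 3.
Row 2 already has 3, which forces (2,2) = 1.
Row 2 already has 3; hence (2,4) = 4.
The two cells of cage f must have product 3; hence (3,2) = 3.
3 is placed in column 2, so (4,2) = 4.
Row 4 already has 4, leaving (4,1) = 3.
Cage d needs product 80; hence (4,4) = 5.
Cage d has product 80, which forces (4,5) = 2.
Cage d needs product 80; hence (5,4) = 2.
Cage d has product 80, which forces (5,5) = 4.
Cage h needs product 40; hence (2,3) = 2.
Cage h needs product 40, which forces (3,3) = 4.
Column 4 already has 2, which forces (3,4) = 1.
Column 5 already has 4, leaving (3,5) = 5.
Row 4 already has 2; hence (4,3) = 1.
2 is placed in row 5, leaving (5,2) = 5.
The 3 cells of cage c must have sum 9, leaving (5,3) = 3.
Cage a needs sum 11, which forces (1,1) = 4.
5 is placed in column 2; hence (1,2) = 2.
Column 3 now contains 4, so (1,3) = 5.
Row 2 now contains 2, leaving (2,1) = 5.
5 is placed in row 3; hence (3,1) = 2.
Filled in: 4 2 5 3 1 / 5 1 2 4 3 / 2 3 4 1 5 / 3 4 1 5 2 / 1 5 3 2 4.

4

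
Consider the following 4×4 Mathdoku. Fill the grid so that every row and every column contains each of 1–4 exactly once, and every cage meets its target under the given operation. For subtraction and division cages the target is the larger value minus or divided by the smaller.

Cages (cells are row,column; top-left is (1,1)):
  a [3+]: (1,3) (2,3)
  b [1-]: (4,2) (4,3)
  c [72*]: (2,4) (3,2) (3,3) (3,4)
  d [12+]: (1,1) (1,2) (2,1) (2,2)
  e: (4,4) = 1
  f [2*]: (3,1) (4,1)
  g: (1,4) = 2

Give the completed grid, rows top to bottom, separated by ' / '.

3 4 1 2 / 4 1 2 3 / 1 2 3 4 / 2 3 4 1

Cage g is a single given cell, which forces (1,4) = 2.
Cage c has product 72, so (2,4) = 3.
2 is placed in column 4, leaving (3,4) = 4.
Cage e is given; hence (4,4) = 1.
Row 1 now contains 2, so (1,3) = 1.
The two cells of cage a must have sum 3; hence (2,3) = 2.
Cage f needs two cells with product 2, which forces (3,1) = 1.
2 is placed in column 3, leaving (3,3) = 3.
1 is placed in row 4, so (4,1) = 2.
3 is placed in column 3, which forces (4,3) = 4.
The 4 cells of cage d must have sum 12, which forces (1,1) = 3.
Cage d has sum 12, leaving (1,2) = 4.
1 is placed in column 1, so (2,1) = 4.
Cage d needs sum 12, leaving (2,2) = 1.
Row 3 already has 3; hence (3,2) = 2.
4 is placed in row 4, leaving (4,2) = 3.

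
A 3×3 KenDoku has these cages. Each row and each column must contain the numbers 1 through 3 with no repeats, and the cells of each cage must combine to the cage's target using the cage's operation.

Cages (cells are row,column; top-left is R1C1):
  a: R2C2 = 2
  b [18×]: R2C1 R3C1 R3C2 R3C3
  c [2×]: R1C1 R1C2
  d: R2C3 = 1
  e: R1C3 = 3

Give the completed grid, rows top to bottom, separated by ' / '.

2 1 3 / 3 2 1 / 1 3 2

Cage e is a single given cell, so R1C3 = 3.
Cage b has product 18, which forces R2C1 = 3.
A is a freebie, which forces R2C2 = 2.
Cage d is a single given cell, leaving R2C3 = 1.
Column 3 already has 1, so R3C3 = 2.
The two cells of cage c must have product 2, so R1C1 = 2.
2 is placed in column 2, which forces R1C2 = 1.
Row 3 now contains 2, which forces R3C1 = 1.
Cage b has product 18, which forces R3C2 = 3.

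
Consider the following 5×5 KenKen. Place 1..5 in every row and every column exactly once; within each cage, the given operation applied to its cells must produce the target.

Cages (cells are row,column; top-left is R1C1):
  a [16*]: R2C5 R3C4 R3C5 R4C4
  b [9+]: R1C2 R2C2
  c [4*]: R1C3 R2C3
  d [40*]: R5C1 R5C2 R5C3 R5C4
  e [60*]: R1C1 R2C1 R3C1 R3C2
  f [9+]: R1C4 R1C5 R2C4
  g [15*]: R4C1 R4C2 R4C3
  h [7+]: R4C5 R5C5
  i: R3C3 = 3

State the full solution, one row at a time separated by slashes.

Cage i is a single given cell; hence R3C3 = 3.
The only place for 3 in row 5 is R5C5.
Cage h needs two cells with sum 7, leaving R4C5 = 4.
The 4 cells of cage a must have product 16, so R3C4 = 4.
Cage a has product 16; hence R4C4 = 2.
The only place for 2 in row 1 is R1C1.
The 4 cells of cage e must have product 60, leaving R2C1 = 3.
The 4 cells of cage e must have product 60, which forces R3C1 = 5.
The 4 cells of cage e must have product 60, so R3C2 = 2.
Row 3 already has 2; hence R3C5 = 1.
Column 1 already has 5; hence R4C1 = 1.
Row 4 already has 1, leaving R4C3 = 5.
Column 1 already has 1, so R5C1 = 4.
The 3 cells of cage f must have sum 9, so R1C4 = 3.
Column 5 now contains 1, which forces R1C5 = 5.
Cage f needs sum 9, leaving R2C4 = 1.
Column 5 now contains 1, leaving R2C5 = 2.
5 is placed in row 4, so R4C2 = 3.
Cage d has product 40, so R5C3 = 2.
Column 4 already has 1, which forces R5C4 = 5.
5 is placed in row 1, leaving R1C2 = 4.
Cage c needs two cells with product 4, leaving R1C3 = 1.
Cage b needs two cells with sum 9, leaving R2C2 = 5.
Row 2 already has 1, leaving R2C3 = 4.
Row 5 now contains 5, so R5C2 = 1.

2 4 1 3 5 / 3 5 4 1 2 / 5 2 3 4 1 / 1 3 5 2 4 / 4 1 2 5 3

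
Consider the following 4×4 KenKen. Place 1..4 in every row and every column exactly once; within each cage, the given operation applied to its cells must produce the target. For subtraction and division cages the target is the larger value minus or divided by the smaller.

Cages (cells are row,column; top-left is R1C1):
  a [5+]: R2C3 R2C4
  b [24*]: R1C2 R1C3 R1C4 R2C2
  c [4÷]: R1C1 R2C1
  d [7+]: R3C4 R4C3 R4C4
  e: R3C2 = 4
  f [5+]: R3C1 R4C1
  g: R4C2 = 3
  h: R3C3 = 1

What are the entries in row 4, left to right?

Cage e is a single given cell, which forces R3C2 = 4.
H is a freebie, which forces R3C3 = 1.
Cage g is given, leaving R4C2 = 3.
Cage f needs two cells with sum 5, which forces R3C1 = 3.
Cage d has sum 7; hence R3C4 = 2.
Cage f's pair has sum 5, so R4C1 = 2.
Cage d has sum 7; hence R4C3 = 4.
Cage d has sum 7, leaving R4C4 = 1.
4 is placed in column 3, which forces R1C3 = 3.
Cage b needs product 24, which forces R1C4 = 4.
Cage a's pair has sum 5; hence R2C3 = 2.
1 is placed in column 4, which forces R2C4 = 3.
Row 1 now contains 4, so R1C1 = 1.
Cage b has product 24; hence R1C2 = 2.
Cage c's pair has quotient 4, so R2C1 = 4.
Row 2 already has 2, leaving R2C2 = 1.
Filled in: 1 2 3 4 / 4 1 2 3 / 3 4 1 2 / 2 3 4 1.

2 3 4 1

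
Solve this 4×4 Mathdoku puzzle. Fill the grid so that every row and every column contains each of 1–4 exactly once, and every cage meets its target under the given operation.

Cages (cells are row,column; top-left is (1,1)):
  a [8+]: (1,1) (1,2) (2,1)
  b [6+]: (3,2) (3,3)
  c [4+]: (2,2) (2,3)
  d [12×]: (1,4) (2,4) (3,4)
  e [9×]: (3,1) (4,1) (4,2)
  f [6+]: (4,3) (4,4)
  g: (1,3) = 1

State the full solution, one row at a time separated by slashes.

Cage g is a single given cell, so (1,3) = 1.
Column 3 now contains 1, which forces (2,3) = 3.
Cage e needs product 9, which forces (3,1) = 3.
Cage e needs product 9; hence (4,1) = 1.
Cage e needs product 9; hence (4,2) = 3.
Cage a has sum 8; hence (1,1) = 4.
The 3 cells of cage a must have sum 8, so (1,2) = 2.
Cage d needs product 12; hence (1,4) = 3.
Cage a needs sum 8, which forces (2,1) = 2.
3 is placed in row 2, leaving (2,2) = 1.
Row 2 now contains 1, leaving (2,4) = 4.
Column 2 already has 2, so (3,2) = 4.
Row 3 already has 4, leaving (3,3) = 2.
Column 4 already has 4, leaving (3,4) = 1.
Column 3 now contains 2, so (4,3) = 4.
Column 4 already has 4, which forces (4,4) = 2.

4 2 1 3 / 2 1 3 4 / 3 4 2 1 / 1 3 4 2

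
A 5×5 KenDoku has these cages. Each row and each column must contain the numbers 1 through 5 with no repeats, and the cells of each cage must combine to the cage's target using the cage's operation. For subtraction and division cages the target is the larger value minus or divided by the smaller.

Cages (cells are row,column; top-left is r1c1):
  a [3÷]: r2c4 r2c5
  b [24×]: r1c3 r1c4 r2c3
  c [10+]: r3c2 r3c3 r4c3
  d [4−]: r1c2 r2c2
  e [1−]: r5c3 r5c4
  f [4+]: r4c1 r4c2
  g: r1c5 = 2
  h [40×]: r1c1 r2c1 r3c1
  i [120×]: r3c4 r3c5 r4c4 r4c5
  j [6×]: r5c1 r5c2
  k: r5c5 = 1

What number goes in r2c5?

3

Cage g is a single given cell; hence r1c5 = 2.
K is a freebie, leaving r5c5 = 1.
Cage b has product 24, which forces r2c3 = 2.
The two cells of cage a must have quotient 3; hence r2c4 = 1.
Column 5 already has 1, so r2c5 = 3.
Cage d's pair has difference 4, which forces r1c2 = 1.
1 is placed in row 2, which forces r2c2 = 5.
Cage h needs product 40; hence r3c1 = 2.
2 is placed in row 3, leaving r3c4 = 3.
1 is placed in column 2, leaving r4c2 = 3.
Column 4 already has 3, leaving r4c4 = 2.
Column 1 now contains 2, so r5c1 = 3.
Column 2 now contains 3, leaving r5c2 = 2.
Cage h needs product 40; hence r1c1 = 5.
The 3 cells of cage b must have product 24; hence r1c3 = 3.
Column 4 already has 3, leaving r1c4 = 4.
Row 2 already has 5; hence r2c1 = 4.
3 is placed in row 3, so r3c2 = 4.
4 is placed in row 3, leaving r3c5 = 5.
3 is placed in row 4, which forces r4c1 = 1.
1 is placed in row 4; hence r4c3 = 5.
Column 5 already has 5, which forces r4c5 = 4.
Column 3 already has 5, which forces r5c3 = 4.
Column 4 now contains 4; hence r5c4 = 5.
5 is placed in row 3, which forces r3c3 = 1.
The full grid is 5 1 3 4 2 / 4 5 2 1 3 / 2 4 1 3 5 / 1 3 5 2 4 / 3 2 4 5 1.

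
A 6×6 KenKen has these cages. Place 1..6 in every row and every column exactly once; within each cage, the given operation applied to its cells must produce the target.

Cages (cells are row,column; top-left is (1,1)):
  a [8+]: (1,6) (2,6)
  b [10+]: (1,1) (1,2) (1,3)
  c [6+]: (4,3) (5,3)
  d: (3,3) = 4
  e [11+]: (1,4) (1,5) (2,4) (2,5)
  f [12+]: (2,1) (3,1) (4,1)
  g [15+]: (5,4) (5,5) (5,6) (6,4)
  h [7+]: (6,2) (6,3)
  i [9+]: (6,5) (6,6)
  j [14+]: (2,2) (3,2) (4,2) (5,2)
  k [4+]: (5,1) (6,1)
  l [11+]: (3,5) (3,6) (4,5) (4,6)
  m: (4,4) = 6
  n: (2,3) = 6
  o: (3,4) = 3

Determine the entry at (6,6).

3

Cage n is a single given cell, which forces (2,3) = 6.
Cage d is a single given cell, which forces (3,3) = 4.
O is a freebie; hence (3,4) = 3.
Cage m is given, which forces (4,4) = 6.
Cage f needs sum 12, so (3,1) = 6.
In column 1, 5 can only go at (1,1), so (1,1) = 5.
Column 2 needs a 6, and only (5,2) is open for it.
Row 6 needs a 1, and only (6,1) is open for it.
Column 1 already has 1, leaving (5,1) = 3.
Row 6 needs a 2, and only (6,3) is open for it.
The 3 cells of cage b must have sum 10, which forces (1,2) = 2.
2 is placed in column 3, which forces (1,3) = 3.
3 is placed in row 1; hence (1,6) = 6.
The two cells of cage h must have sum 7; hence (6,2) = 5.
Row 6 already has 5, so (6,4) = 4.
Row 6 already has 4; hence (6,6) = 3.
Column 4 now contains 4, leaving (1,4) = 1.
The 4 cells of cage e must have sum 11, leaving (1,5) = 4.
Cage e needs sum 11, so (2,4) = 5.
Cage e has sum 11, which forces (2,5) = 1.
Cage a needs two cells with sum 8, so (2,6) = 2.
Column 2 now contains 5, leaving (3,2) = 1.
Row 3 now contains 1, so (3,6) = 5.
1 is placed in column 5; hence (4,5) = 3.
Column 4 already has 5, so (5,4) = 2.
2 is placed in row 5; hence (5,5) = 5.
Column 6 already has 5, leaving (5,6) = 4.
Row 6 already has 3, which forces (6,5) = 6.
2 is placed in row 2; hence (2,1) = 4.
Cage j has sum 14, which forces (2,2) = 3.
Row 3 already has 5, which forces (3,5) = 2.
The 3 cells of cage f must have sum 12; hence (4,1) = 2.
Row 4 now contains 3, so (4,2) = 4.
Cage c needs two cells with sum 6; hence (4,3) = 5.
Column 6 already has 4; hence (4,6) = 1.
5 is placed in row 5; hence (5,3) = 1.
Completed grid: 5 2 3 1 4 6 / 4 3 6 5 1 2 / 6 1 4 3 2 5 / 2 4 5 6 3 1 / 3 6 1 2 5 4 / 1 5 2 4 6 3.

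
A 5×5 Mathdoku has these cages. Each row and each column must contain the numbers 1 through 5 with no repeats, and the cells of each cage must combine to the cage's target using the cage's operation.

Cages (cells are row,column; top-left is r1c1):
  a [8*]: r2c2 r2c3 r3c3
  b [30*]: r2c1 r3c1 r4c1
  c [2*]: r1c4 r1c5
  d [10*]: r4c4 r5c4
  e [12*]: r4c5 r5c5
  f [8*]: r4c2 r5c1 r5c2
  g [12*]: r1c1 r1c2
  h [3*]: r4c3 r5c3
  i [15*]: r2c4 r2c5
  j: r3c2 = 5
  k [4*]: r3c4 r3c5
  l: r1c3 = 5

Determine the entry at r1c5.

Cage l is a single given cell, so r1c3 = 5.
Cage j is given, so r3c2 = 5.
In row 3, 3 can only go at r3c1, so r3c1 = 3.
3 is placed in column 1, so r1c1 = 4.
Cage g needs two cells with product 12, leaving r1c2 = 3.
In row 3, 2 can only go at r3c3, so r3c3 = 2.
In row 2, 2 can only go at r2c1, so r2c1 = 2.
Column 1 already has 2; hence r4c1 = 5.
Row 4 already has 5; hence r4c4 = 2.
Column 1 already has 2, which forces r5c1 = 1.
1 is placed in row 5, which forces r5c3 = 3.
Column 4 now contains 2; hence r5c4 = 5.
Row 5 now contains 3, so r5c5 = 4.
Column 4 now contains 2, which forces r1c4 = 1.
The two cells of cage c must have product 2; hence r1c5 = 2.
5 is placed in column 4; hence r2c4 = 3.
Cage i's pair has product 15; hence r2c5 = 5.
The two cells of cage k must have product 4; hence r3c4 = 4.
Column 5 now contains 4, leaving r3c5 = 1.
2 is placed in row 4, so r4c2 = 4.
Column 3 now contains 3, which forces r4c3 = 1.
Column 5 now contains 4, which forces r4c5 = 3.
4 is placed in row 5, so r5c2 = 2.
4 is placed in column 2; hence r2c2 = 1.
Column 3 now contains 1, which forces r2c3 = 4.
Filled in: 4 3 5 1 2 / 2 1 4 3 5 / 3 5 2 4 1 / 5 4 1 2 3 / 1 2 3 5 4.

2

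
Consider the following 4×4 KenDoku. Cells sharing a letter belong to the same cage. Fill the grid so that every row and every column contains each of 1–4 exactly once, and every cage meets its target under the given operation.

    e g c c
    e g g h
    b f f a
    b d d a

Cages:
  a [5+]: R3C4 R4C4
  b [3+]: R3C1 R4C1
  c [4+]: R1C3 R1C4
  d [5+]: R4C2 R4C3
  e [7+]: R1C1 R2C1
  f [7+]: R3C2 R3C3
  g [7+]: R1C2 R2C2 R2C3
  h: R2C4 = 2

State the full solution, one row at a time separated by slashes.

4 2 1 3 / 3 1 4 2 / 2 4 3 1 / 1 3 2 4

H is a freebie; hence R2C4 = 2.
Row 1 needs a 2, and only R1C2 is open for it.
In row 1, 4 can only go at R1C1, so R1C1 = 4.
Column 1 already has 4; hence R2C1 = 3.
In row 3, 2 can only go at R3C1, so R3C1 = 2.
Column 1 already has 2, so R4C1 = 1.
1 is placed in row 4; hence R4C4 = 4.
4 is placed in column 4; hence R3C4 = 1.
4 is placed in row 4, which forces R4C2 = 3.
4 is placed in row 4, which forces R4C3 = 2.
The two cells of cage c must have sum 4; hence R1C3 = 1.
Column 4 already has 1, so R1C4 = 3.
Column 3 already has 1; hence R2C3 = 4.
Column 2 already has 3, which forces R3C2 = 4.
Cage f's pair has sum 7, so R3C3 = 3.
Row 2 already has 4, so R2C2 = 1.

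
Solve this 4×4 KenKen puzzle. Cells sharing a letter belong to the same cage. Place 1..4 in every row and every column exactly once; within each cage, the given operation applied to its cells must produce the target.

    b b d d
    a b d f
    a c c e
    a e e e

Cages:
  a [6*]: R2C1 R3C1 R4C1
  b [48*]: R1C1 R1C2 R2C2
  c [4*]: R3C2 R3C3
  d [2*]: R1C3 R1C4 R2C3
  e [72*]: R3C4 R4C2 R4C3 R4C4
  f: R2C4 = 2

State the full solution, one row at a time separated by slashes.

4 3 2 1 / 3 4 1 2 / 2 1 4 3 / 1 2 3 4

Cage b needs product 48, which forces R1C1 = 4.
Cage b needs product 48, which forces R1C2 = 3.
Cage d needs product 2, leaving R1C3 = 2.
Cage d needs product 2, so R1C4 = 1.
The 3 cells of cage b must have product 48, so R2C2 = 4.
Cage d has product 2, leaving R2C3 = 1.
Cage f is a single given cell, which forces R2C4 = 2.
4 is placed in column 2, which forces R3C2 = 1.
Column 3 already has 1, which forces R3C3 = 4.
The 4 cells of cage e must have product 72, so R3C4 = 3.
4 is placed in column 2, which forces R4C2 = 2.
Column 3 already has 4, which forces R4C3 = 3.
Column 4 now contains 2; hence R4C4 = 4.
2 is placed in row 2, leaving R2C1 = 3.
3 is placed in row 3; hence R3C1 = 2.
Row 4 now contains 3; hence R4C1 = 1.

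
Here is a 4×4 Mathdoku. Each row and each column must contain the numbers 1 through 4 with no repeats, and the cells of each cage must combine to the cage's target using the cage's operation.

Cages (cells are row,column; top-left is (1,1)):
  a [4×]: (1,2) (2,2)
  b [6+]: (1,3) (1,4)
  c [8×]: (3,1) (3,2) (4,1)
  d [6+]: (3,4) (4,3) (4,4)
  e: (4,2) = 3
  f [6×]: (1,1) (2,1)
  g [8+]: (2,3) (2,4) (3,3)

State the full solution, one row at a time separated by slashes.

3 1 2 4 / 2 4 3 1 / 1 2 4 3 / 4 3 1 2

Cage e is a single given cell; hence (4,2) = 3.
The only place for 1 in row 1 is (1,2).
1 is placed in column 2, so (2,2) = 4.
Column 2 now contains 4, which forces (3,2) = 2.
In row 1, 3 can only go at (1,1), so (1,1) = 3.
Column 1 already has 3, leaving (2,1) = 2.
The 3 cells of cage g must have sum 8; hence (3,3) = 4.
Column 3 now contains 4, which forces (1,3) = 2.
Cage b's pair has sum 6; hence (1,4) = 4.
Row 3 now contains 4, so (3,1) = 1.
Row 3 now contains 1; hence (3,4) = 3.
Cage c has product 8, so (4,1) = 4.
Column 3 already has 2, leaving (4,3) = 1.
Row 4 already has 1, leaving (4,4) = 2.
1 is placed in column 3, which forces (2,3) = 3.
Column 4 now contains 3, leaving (2,4) = 1.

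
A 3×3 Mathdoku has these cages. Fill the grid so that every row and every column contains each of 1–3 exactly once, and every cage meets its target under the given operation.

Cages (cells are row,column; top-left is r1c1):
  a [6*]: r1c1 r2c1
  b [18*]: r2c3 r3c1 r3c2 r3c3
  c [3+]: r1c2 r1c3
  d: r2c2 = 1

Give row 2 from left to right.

D is a freebie, so r2c2 = 1.
The 4 cells of cage b must have product 18; hence r2c3 = 3.
The two cells of cage a must have product 6, which forces r1c1 = 3.
Column 2 already has 1, leaving r1c2 = 2.
The two cells of cage c must have sum 3, leaving r1c3 = 1.
Row 2 now contains 3, which forces r2c1 = 2.
Column 1 already has 2, so r3c1 = 1.
2 is placed in column 2; hence r3c2 = 3.
Column 3 already has 1; hence r3c3 = 2.
Completed grid: 3 2 1 / 2 1 3 / 1 3 2.

2 1 3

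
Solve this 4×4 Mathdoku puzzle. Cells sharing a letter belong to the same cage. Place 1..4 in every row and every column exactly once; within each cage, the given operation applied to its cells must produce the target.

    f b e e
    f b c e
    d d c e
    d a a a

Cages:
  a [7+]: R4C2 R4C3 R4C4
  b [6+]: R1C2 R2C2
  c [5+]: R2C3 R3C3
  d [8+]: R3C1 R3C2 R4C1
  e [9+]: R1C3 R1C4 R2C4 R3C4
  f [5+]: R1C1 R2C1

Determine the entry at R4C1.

3

In row 4, 3 can only go at R4C1, so R4C1 = 3.
The only place for 2 in column 1 is R3C1.
Cage d needs sum 8, leaving R3C2 = 3.
In row 2, 3 can only go at R2C4, so R2C4 = 3.
Cage e needs sum 9, leaving R3C4 = 1.
Cage c needs two cells with sum 5, leaving R2C3 = 1.
Row 3 already has 1, leaving R3C3 = 4.
Column 3 already has 4, which forces R4C3 = 2.
Row 4 already has 2; hence R4C4 = 4.
The two cells of cage f must have sum 5, so R1C1 = 1.
Column 3 already has 1, leaving R1C3 = 3.
4 is placed in column 4; hence R1C4 = 2.
Row 2 now contains 1, so R2C1 = 4.
4 is placed in row 2, so R2C2 = 2.
4 is placed in row 4, so R4C2 = 1.
Row 1 already has 2, so R1C2 = 4.
Filled in: 1 4 3 2 / 4 2 1 3 / 2 3 4 1 / 3 1 2 4.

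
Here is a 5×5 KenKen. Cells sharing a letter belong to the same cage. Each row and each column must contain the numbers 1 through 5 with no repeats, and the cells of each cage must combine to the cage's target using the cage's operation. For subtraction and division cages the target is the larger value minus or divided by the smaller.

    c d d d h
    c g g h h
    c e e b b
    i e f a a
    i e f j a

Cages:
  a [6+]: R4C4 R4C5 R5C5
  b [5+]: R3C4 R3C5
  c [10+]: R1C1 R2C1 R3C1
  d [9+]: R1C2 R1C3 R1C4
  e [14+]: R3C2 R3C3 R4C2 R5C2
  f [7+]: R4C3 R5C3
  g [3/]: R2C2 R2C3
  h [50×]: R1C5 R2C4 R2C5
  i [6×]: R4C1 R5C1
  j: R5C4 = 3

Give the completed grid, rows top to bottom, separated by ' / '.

1 2 3 4 5 / 4 3 1 5 2 / 5 1 4 2 3 / 3 5 2 1 4 / 2 4 5 3 1

Cage h needs product 50; hence R1C5 = 5.
The 3 cells of cage h must have product 50; hence R2C4 = 5.
Cage h needs product 50, so R2C5 = 2.
J is a freebie, which forces R5C4 = 3.
Row 5 now contains 3, which forces R5C5 = 1.
The 3 cells of cage c must have sum 10, leaving R3C1 = 5.
Cage i's pair has product 6, leaving R4C1 = 3.
Row 4 now contains 3, leaving R4C5 = 4.
Row 5 now contains 3; hence R5C1 = 2.
The two cells of cage b must have sum 5, so R3C4 = 2.
Column 5 now contains 4, which forces R3C5 = 3.
Cage f needs two cells with sum 7, which forces R4C3 = 2.
Cage a has sum 6; hence R4C4 = 1.
Cage f's pair has sum 7, so R5C3 = 5.
Cage d needs sum 9; hence R1C2 = 2.
Cage d needs sum 9; hence R1C3 = 3.
Column 4 already has 2, leaving R1C4 = 4.
Column 3 already has 3, which forces R2C3 = 1.
Cage e needs sum 14, leaving R3C2 = 1.
Row 3 already has 3, leaving R3C3 = 4.
2 is placed in row 4, so R4C2 = 5.
5 is placed in row 5, which forces R5C2 = 4.
4 is placed in row 1, so R1C1 = 1.
Row 2 now contains 1, which forces R2C1 = 4.
Row 2 now contains 1, so R2C2 = 3.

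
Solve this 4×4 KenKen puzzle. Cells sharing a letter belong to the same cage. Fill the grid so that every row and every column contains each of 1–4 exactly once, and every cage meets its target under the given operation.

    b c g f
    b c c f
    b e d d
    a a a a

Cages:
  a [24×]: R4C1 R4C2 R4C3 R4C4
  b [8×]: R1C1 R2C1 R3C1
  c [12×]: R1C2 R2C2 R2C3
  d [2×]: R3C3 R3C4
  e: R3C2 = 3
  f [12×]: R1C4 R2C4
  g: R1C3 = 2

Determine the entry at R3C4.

Cage g is given; hence R1C3 = 2.
E is a freebie; hence R3C2 = 3.
Column 3 already has 2; hence R3C3 = 1.
Row 3 already has 1, which forces R3C4 = 2.
Cage b needs product 8; hence R1C1 = 1.
1 is placed in row 1, leaving R1C2 = 4.
Row 1 already has 4, leaving R1C4 = 3.
The 3 cells of cage b must have product 8, which forces R2C1 = 2.
4 is placed in column 2, which forces R2C2 = 1.
Cage c has product 12, leaving R2C3 = 3.
Column 4 already has 3; hence R2C4 = 4.
Row 3 already has 2, so R3C1 = 4.
4 is placed in column 1, so R4C1 = 3.
Column 2 now contains 1, so R4C2 = 2.
3 is placed in column 3, so R4C3 = 4.
4 is placed in column 4, leaving R4C4 = 1.
Completed grid: 1 4 2 3 / 2 1 3 4 / 4 3 1 2 / 3 2 4 1.

2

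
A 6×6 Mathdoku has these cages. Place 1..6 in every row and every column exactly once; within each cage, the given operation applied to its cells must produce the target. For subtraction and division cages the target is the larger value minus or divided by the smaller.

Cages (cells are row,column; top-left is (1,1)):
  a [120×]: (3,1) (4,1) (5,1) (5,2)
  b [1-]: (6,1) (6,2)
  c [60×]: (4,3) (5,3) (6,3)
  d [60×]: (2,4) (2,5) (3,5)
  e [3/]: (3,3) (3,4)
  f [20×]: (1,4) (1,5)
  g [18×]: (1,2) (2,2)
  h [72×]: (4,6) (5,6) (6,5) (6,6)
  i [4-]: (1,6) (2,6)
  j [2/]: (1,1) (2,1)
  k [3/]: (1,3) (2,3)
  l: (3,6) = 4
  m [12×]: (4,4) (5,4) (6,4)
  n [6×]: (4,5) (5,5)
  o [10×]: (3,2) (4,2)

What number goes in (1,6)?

1

L is a freebie, which forces (3,6) = 4.
In column 6, 5 can only go at (2,6), so (2,6) = 5.
The two cells of cage i must have difference 4, which forces (1,6) = 1.
Cage d needs product 60; hence (3,5) = 5.
Cage f's pair has product 20; hence (1,4) = 5.
5 is placed in column 5; hence (1,5) = 4.
5 is placed in row 3; hence (3,2) = 2.
Cage o's pair has product 10; hence (4,2) = 5.
Cage h has product 72, so (6,5) = 2.
The 4 cells of cage a must have product 120, leaving (5,1) = 5.
Cage c needs product 60; hence (6,3) = 5.
The only place for 6 in row 3 is (3,1).
The two cells of cage j must have quotient 2, leaving (1,1) = 2.
Row 6 needs a 1, and only (6,4) is open for it.
The two cells of cage e must have quotient 3, which forces (3,3) = 1.
Column 4 now contains 1, so (3,4) = 3.
The two cells of cage k must have quotient 3, which forces (1,3) = 6.
Column 3 now contains 1, which forces (2,3) = 2.
2 is placed in row 2; hence (2,4) = 4.
Row 1 already has 6; hence (1,2) = 3.
Row 2 already has 4; hence (2,1) = 1.
Cage g's pair has product 18, which forces (2,2) = 6.
The 3 cells of cage d must have product 60, so (2,5) = 3.
Column 1 already has 1, leaving (4,1) = 4.
Row 4 already has 4, leaving (4,3) = 3.
3 is placed in column 3, leaving (5,3) = 4.
Column 1 now contains 4, leaving (6,1) = 3.
Column 2 now contains 3, so (6,2) = 4.
3 is placed in row 6, leaving (6,6) = 6.
Column 6 now contains 6; hence (4,6) = 2.
Row 5 already has 4, which forces (5,2) = 1.
1 is placed in row 5; hence (5,5) = 6.
Cage h has product 72, leaving (5,6) = 3.
Row 4 already has 2, leaving (4,4) = 6.
Column 5 now contains 6, leaving (4,5) = 1.
Row 5 already has 6; hence (5,4) = 2.
Filled in: 2 3 6 5 4 1 / 1 6 2 4 3 5 / 6 2 1 3 5 4 / 4 5 3 6 1 2 / 5 1 4 2 6 3 / 3 4 5 1 2 6.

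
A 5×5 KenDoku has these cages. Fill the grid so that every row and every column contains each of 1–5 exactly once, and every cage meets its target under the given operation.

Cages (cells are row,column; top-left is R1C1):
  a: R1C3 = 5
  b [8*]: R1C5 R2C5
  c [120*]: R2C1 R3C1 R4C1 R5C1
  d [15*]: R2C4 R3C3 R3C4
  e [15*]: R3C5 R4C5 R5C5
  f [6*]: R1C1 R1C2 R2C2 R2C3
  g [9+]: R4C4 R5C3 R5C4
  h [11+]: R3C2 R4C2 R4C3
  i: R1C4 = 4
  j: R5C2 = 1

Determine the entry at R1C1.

1

Cage a is a single given cell, leaving R1C3 = 5.
Cage i is given, so R1C4 = 4.
4 is placed in row 1, leaving R1C5 = 2.
Column 5 now contains 2, leaving R2C5 = 4.
Cage j is given, which forces R5C2 = 1.
The 4 cells of cage f must have product 6, leaving R1C1 = 1.
Column 2 now contains 1; hence R1C2 = 3.
Cage f has product 6, which forces R2C2 = 2.
The 4 cells of cage f must have product 6; hence R2C3 = 1.
Column 3 now contains 1, so R3C3 = 3.
The 3 cells of cage d must have product 15; hence R2C4 = 5.
Cage d has product 15, which forces R3C4 = 1.
1 is placed in row 3; hence R3C5 = 5.
The 3 cells of cage h must have sum 11, so R4C3 = 2.
Row 4 already has 2, leaving R4C4 = 3.
3 is placed in row 4, so R4C5 = 1.
2 is placed in column 3, leaving R5C3 = 4.
Column 4 now contains 3, which forces R5C4 = 2.
Column 5 now contains 5, leaving R5C5 = 3.
Row 2 now contains 5, leaving R2C1 = 3.
Cage c needs product 120, leaving R3C1 = 2.
Row 3 already has 5, which forces R3C2 = 4.
The 4 cells of cage c must have product 120, which forces R4C1 = 4.
The 3 cells of cage h must have sum 11, leaving R4C2 = 5.
3 is placed in row 5; hence R5C1 = 5.
Completed grid: 1 3 5 4 2 / 3 2 1 5 4 / 2 4 3 1 5 / 4 5 2 3 1 / 5 1 4 2 3.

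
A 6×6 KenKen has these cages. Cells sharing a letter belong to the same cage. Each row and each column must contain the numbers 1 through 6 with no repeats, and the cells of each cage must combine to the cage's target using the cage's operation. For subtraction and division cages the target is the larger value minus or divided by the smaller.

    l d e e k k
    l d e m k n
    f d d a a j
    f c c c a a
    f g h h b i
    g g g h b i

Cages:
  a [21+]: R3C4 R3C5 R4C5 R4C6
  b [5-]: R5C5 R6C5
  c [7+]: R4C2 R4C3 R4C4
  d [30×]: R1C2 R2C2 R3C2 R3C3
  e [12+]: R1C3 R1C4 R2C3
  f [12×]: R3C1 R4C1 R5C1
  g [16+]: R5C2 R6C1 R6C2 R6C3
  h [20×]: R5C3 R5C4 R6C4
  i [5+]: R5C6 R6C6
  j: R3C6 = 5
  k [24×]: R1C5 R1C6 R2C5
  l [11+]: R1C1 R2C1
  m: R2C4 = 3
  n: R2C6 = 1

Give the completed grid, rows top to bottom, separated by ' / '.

5 1 6 2 3 4 / 6 5 4 3 2 1 / 1 2 3 6 4 5 / 3 4 2 1 5 6 / 4 3 1 5 6 2 / 2 6 5 4 1 3

Cage m is a single given cell, leaving R2C4 = 3.
Cage n is a single given cell; hence R2C6 = 1.
Cage j is given, so R3C6 = 5.
The 4 cells of cage a must have sum 21, which forces R4C5 = 5.
Cage a needs sum 21, leaving R4C6 = 6.
Row 4 needs a 3, and only R4C1 is open for it.
The only place for 2 in column 1 is R6C1.
The two cells of cage i must have sum 5, so R5C6 = 2.
Row 6 now contains 2; hence R6C6 = 3.
Column 6 now contains 3, which forces R1C6 = 4.
In row 2, 4 can only go at R2C3, so R2C3 = 4.
The only place for 3 in row 5 is R5C2.
The only place for 2 in row 3 is R3C2.
The 4 cells of cage d must have product 30, so R1C2 = 1.
Row 1 already has 1, which forces R1C5 = 3.
2 is placed in column 2, leaving R2C2 = 5.
Cage d needs product 30, so R3C3 = 3.
Column 2 now contains 1; hence R4C2 = 4.
Column 2 already has 5, which forces R6C2 = 6.
6 is placed in row 6, so R6C3 = 5.
6 is placed in row 6, which forces R6C5 = 1.
Cage l needs two cells with sum 11, leaving R1C1 = 5.
Row 2 now contains 5, so R2C1 = 6.
Cage k needs product 24, so R2C5 = 2.
Column 3 already has 5, so R5C3 = 1.
Cage h needs product 20; hence R5C4 = 5.
Column 5 already has 1, which forces R5C5 = 6.
Row 6 already has 1; hence R6C4 = 4.
Cage f has product 12, leaving R3C1 = 1.
4 is placed in column 4; hence R3C4 = 6.
Column 5 now contains 6, leaving R3C5 = 4.
Column 3 already has 1; hence R4C3 = 2.
Cage c needs sum 7, leaving R4C4 = 1.
Row 5 already has 1, leaving R5C1 = 4.
2 is placed in column 3; hence R1C3 = 6.
6 is placed in column 4, so R1C4 = 2.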